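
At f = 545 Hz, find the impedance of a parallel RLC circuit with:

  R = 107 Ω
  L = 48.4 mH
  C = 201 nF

Step 1 — Angular frequency: ω = 2π·f = 2π·545 = 3424 rad/s.
Step 2 — Component impedances:
  R: Z = R = 107 Ω
  L: Z = jωL = j·3424·0.0484 = 0 + j165.7 Ω
  C: Z = 1/(jωC) = -j/(ω·C) = 0 - j1453 Ω
Step 3 — Parallel combination: 1/Z_total = 1/R + 1/L + 1/C; Z_total = 80.63 + j46.11 Ω = 92.88∠29.8° Ω.

Z = 80.63 + j46.11 Ω = 92.88∠29.8° Ω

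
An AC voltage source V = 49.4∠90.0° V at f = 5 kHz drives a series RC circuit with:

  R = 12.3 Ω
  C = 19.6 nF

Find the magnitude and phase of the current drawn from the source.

Step 1 — Angular frequency: ω = 2π·f = 2π·5000 = 3.142e+04 rad/s.
Step 2 — Component impedances:
  R: Z = R = 12.3 Ω
  C: Z = 1/(jωC) = -j/(ω·C) = 0 - j1624 Ω
Step 3 — Series combination: Z_total = R + C = 12.3 - j1624 Ω = 1624∠-89.6° Ω.
Step 4 — Source phasor: V = 49.4∠90.0° V = 0 + j49.4 V.
Step 5 — Ohm's law: I = V / Z_total = (0 + j49.4) / (12.3 - j1624) = -0.03042 + j0.0002304 A.
Step 6 — Convert to polar: |I| = 0.03042 A, ∠I = 179.6°.

I = 0.03042∠179.6° A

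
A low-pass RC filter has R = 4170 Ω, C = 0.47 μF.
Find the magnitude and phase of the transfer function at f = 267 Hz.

Step 1 — Angular frequency: ω = 2π·267 = 1678 rad/s.
Step 2 — Transfer function: H(jω) = 1/(1 + jωRC).
Step 3 — Denominator: 1 + jωRC = 1 + j·1678·4170·4.7e-07 = 1 + j3.288.
Step 4 — H = 0.08467 - j0.2784.
Step 5 — Magnitude: |H| = 0.291 (-10.7 dB); phase: φ = -73.1°.

|H| = 0.291 (-10.7 dB), φ = -73.1°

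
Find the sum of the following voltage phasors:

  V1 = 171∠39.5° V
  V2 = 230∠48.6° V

Step 1 — Convert each phasor to rectangular form:
  V1 = 171·(cos(39.5°) + j·sin(39.5°)) = 131.9 + j108.8 V
  V2 = 230·(cos(48.6°) + j·sin(48.6°)) = 152.1 + j172.5 V
Step 2 — Sum components: V_total = 284 + j281.3 V.
Step 3 — Convert to polar: |V_total| = 399.8 V, ∠V_total = 44.7°.

V_total = 399.8∠44.7° V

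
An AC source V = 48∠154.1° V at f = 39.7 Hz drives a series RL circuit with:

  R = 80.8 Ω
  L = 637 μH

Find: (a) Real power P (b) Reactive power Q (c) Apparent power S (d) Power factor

Step 1 — Angular frequency: ω = 2π·f = 2π·39.7 = 249.4 rad/s.
Step 2 — Component impedances:
  R: Z = R = 80.8 Ω
  L: Z = jωL = j·249.4·0.000637 = 0 + j0.1589 Ω
Step 3 — Series combination: Z_total = R + L = 80.8 + j0.1589 Ω = 80.8∠0.1° Ω.
Step 4 — Source phasor: V = 48∠154.1° V = -43.18 + j20.97 V.
Step 5 — Current: I = V / Z = -0.5339 + j0.2605 A = 0.5941∠154.0° A.
Step 6 — Complex power: S = V·I* = 28.51 + j0.05607 VA.
Step 7 — Real power: P = Re(S) = 28.51 W.
Step 8 — Reactive power: Q = Im(S) = 0.05607 VAR.
Step 9 — Apparent power: |S| = 28.51 VA.
Step 10 — Power factor: PF = P/|S| = 1 (lagging).

(a) P = 28.51 W  (b) Q = 0.05607 VAR  (c) S = 28.51 VA  (d) PF = 1 (lagging)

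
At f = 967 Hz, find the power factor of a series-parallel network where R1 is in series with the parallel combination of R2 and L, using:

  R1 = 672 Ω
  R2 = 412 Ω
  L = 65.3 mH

Step 1 — Angular frequency: ω = 2π·f = 2π·967 = 6076 rad/s.
Step 2 — Component impedances:
  R1: Z = R = 672 Ω
  R2: Z = R = 412 Ω
  L: Z = jωL = j·6076·0.0653 = 0 + j396.8 Ω
Step 3 — Parallel branch: R2 || L = 1/(1/R2 + 1/L) = 198.2 + j205.9 Ω.
Step 4 — Series with R1: Z_total = R1 + (R2 || L) = 870.2 + j205.9 Ω = 894.3∠13.3° Ω.
Step 5 — Power factor: PF = cos(φ) = Re(Z)/|Z| = 870.2/894.3 = 0.9731.
Step 6 — Type: Im(Z) = 205.9 ⇒ lagging (phase φ = 13.3°).

PF = 0.9731 (lagging, φ = 13.3°)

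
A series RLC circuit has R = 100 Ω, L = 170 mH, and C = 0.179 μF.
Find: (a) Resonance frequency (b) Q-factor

Step 1 — Resonance condition Im(Z)=0 gives ω₀ = 1/√(LC).
Step 2 — ω₀ = 1/√(0.17·1.79e-07) = 5733 rad/s.
Step 3 — f₀ = ω₀/(2π) = 912.4 Hz.
Step 4 — Series Q: Q = ω₀L/R = 5733·0.17/100 = 9.745.

(a) f₀ = 912.4 Hz  (b) Q = 9.745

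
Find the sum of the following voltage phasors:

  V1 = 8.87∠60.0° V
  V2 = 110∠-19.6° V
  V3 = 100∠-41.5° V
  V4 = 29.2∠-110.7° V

Step 1 — Convert each phasor to rectangular form:
  V1 = 8.87·(cos(60.0°) + j·sin(60.0°)) = 4.435 + j7.682 V
  V2 = 110·(cos(-19.6°) + j·sin(-19.6°)) = 103.6 - j36.9 V
  V3 = 100·(cos(-41.5°) + j·sin(-41.5°)) = 74.9 - j66.26 V
  V4 = 29.2·(cos(-110.7°) + j·sin(-110.7°)) = -10.32 - j27.31 V
Step 2 — Sum components: V_total = 172.6 - j122.8 V.
Step 3 — Convert to polar: |V_total| = 211.9 V, ∠V_total = -35.4°.

V_total = 211.9∠-35.4° V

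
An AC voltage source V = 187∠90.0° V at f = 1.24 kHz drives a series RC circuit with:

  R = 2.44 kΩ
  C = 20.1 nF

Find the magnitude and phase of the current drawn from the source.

Step 1 — Angular frequency: ω = 2π·f = 2π·1240 = 7791 rad/s.
Step 2 — Component impedances:
  R: Z = R = 2440 Ω
  C: Z = 1/(jωC) = -j/(ω·C) = 0 - j6386 Ω
Step 3 — Series combination: Z_total = R + C = 2440 - j6386 Ω = 6836∠-69.1° Ω.
Step 4 — Source phasor: V = 187∠90.0° V = 0 + j187 V.
Step 5 — Ohm's law: I = V / Z_total = (0 + j187) / (2440 - j6386) = -0.02555 + j0.009764 A.
Step 6 — Convert to polar: |I| = 0.02736 A, ∠I = 159.1°.

I = 0.02736∠159.1° A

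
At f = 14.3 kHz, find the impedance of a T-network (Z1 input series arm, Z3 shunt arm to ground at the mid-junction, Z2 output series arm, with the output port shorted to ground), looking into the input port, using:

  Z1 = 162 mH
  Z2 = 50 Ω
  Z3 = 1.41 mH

Step 1 — Angular frequency: ω = 2π·f = 2π·1.43e+04 = 8.985e+04 rad/s.
Step 2 — Component impedances:
  Z1: Z = jωL = j·8.985e+04·0.162 = 0 + j1.456e+04 Ω
  Z2: Z = R = 50 Ω
  Z3: Z = jωL = j·8.985e+04·0.00141 = 0 + j126.7 Ω
Step 3 — With the output port shorted to ground, the output series arm Z2 runs from the junction to ground; the shunt arm Z3 also runs from the junction to ground. They appear in parallel: Z3 || Z2 = 43.26 + j17.07 Ω.
Step 4 — Series with input arm Z1: Z_in = Z1 + (Z3 || Z2) = 43.26 + j1.457e+04 Ω = 1.457e+04∠89.8° Ω.

Z = 43.26 + j1.457e+04 Ω = 1.457e+04∠89.8° Ω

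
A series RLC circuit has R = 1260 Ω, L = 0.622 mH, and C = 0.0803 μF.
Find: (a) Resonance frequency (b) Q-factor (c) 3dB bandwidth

Step 1 — Resonance: ω₀ = 1/√(LC) = 1/√(0.000622·8.03e-08) = 1.415e+05 rad/s.
Step 2 — f₀ = ω₀/(2π) = 2.252e+04 Hz.
Step 3 — Series Q: Q = ω₀L/R = 1.415e+05·0.000622/1260 = 0.06985.
Step 4 — Bandwidth: Δω = ω₀/Q = 2.026e+06 rad/s; BW = Δω/(2π) = 3.224e+05 Hz.

(a) f₀ = 2.252e+04 Hz  (b) Q = 0.06985  (c) BW = 3.224e+05 Hz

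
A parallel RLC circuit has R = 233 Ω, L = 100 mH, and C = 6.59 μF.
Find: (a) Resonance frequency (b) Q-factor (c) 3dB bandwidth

Step 1 — Resonance: ω₀ = 1/√(LC) = 1/√(0.1·6.59e-06) = 1232 rad/s.
Step 2 — f₀ = ω₀/(2π) = 196.1 Hz.
Step 3 — Parallel Q: Q = R/(ω₀L) = 233/(1232·0.1) = 1.891.
Step 4 — Bandwidth: Δω = ω₀/Q = 651.3 rad/s; BW = Δω/(2π) = 103.7 Hz.

(a) f₀ = 196.1 Hz  (b) Q = 1.891  (c) BW = 103.7 Hz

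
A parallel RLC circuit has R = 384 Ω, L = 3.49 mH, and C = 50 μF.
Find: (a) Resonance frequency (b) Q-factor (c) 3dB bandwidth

Step 1 — Resonance: ω₀ = 1/√(LC) = 1/√(0.00349·5e-05) = 2394 rad/s.
Step 2 — f₀ = ω₀/(2π) = 381 Hz.
Step 3 — Parallel Q: Q = R/(ω₀L) = 384/(2394·0.00349) = 45.96.
Step 4 — Bandwidth: Δω = ω₀/Q = 52.08 rad/s; BW = Δω/(2π) = 8.289 Hz.

(a) f₀ = 381 Hz  (b) Q = 45.96  (c) BW = 8.289 Hz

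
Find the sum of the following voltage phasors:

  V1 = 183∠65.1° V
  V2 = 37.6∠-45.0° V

Step 1 — Convert each phasor to rectangular form:
  V1 = 183·(cos(65.1°) + j·sin(65.1°)) = 77.05 + j166 V
  V2 = 37.6·(cos(-45.0°) + j·sin(-45.0°)) = 26.59 - j26.59 V
Step 2 — Sum components: V_total = 103.6 + j139.4 V.
Step 3 — Convert to polar: |V_total| = 173.7 V, ∠V_total = 53.4°.

V_total = 173.7∠53.4° V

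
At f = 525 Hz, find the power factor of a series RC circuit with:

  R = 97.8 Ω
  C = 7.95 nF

Step 1 — Angular frequency: ω = 2π·f = 2π·525 = 3299 rad/s.
Step 2 — Component impedances:
  R: Z = R = 97.8 Ω
  C: Z = 1/(jωC) = -j/(ω·C) = 0 - j3.813e+04 Ω
Step 3 — Series combination: Z_total = R + C = 97.8 - j3.813e+04 Ω = 3.813e+04∠-89.9° Ω.
Step 4 — Power factor: PF = cos(φ) = Re(Z)/|Z| = 97.8/3.813e+04 = 0.002565.
Step 5 — Type: Im(Z) = -3.813e+04 ⇒ leading (phase φ = -89.9°).

PF = 0.002565 (leading, φ = -89.9°)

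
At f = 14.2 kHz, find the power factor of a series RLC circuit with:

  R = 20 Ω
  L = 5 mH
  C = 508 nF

Step 1 — Angular frequency: ω = 2π·f = 2π·1.42e+04 = 8.922e+04 rad/s.
Step 2 — Component impedances:
  R: Z = R = 20 Ω
  L: Z = jωL = j·8.922e+04·0.005 = 0 + j446.1 Ω
  C: Z = 1/(jωC) = -j/(ω·C) = 0 - j22.06 Ω
Step 3 — Series combination: Z_total = R + L + C = 20 + j424 Ω = 424.5∠87.3° Ω.
Step 4 — Power factor: PF = cos(φ) = Re(Z)/|Z| = 20/424.5 = 0.04711.
Step 5 — Type: Im(Z) = 424 ⇒ lagging (phase φ = 87.3°).

PF = 0.04711 (lagging, φ = 87.3°)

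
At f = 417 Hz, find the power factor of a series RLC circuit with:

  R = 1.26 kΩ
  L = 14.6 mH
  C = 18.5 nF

Step 1 — Angular frequency: ω = 2π·f = 2π·417 = 2620 rad/s.
Step 2 — Component impedances:
  R: Z = R = 1260 Ω
  L: Z = jωL = j·2620·0.0146 = 0 + j38.25 Ω
  C: Z = 1/(jωC) = -j/(ω·C) = 0 - j2.063e+04 Ω
Step 3 — Series combination: Z_total = R + L + C = 1260 - j2.059e+04 Ω = 2.063e+04∠-86.5° Ω.
Step 4 — Power factor: PF = cos(φ) = Re(Z)/|Z| = 1260/20631 = 0.06107.
Step 5 — Type: Im(Z) = -2.059e+04 ⇒ leading (phase φ = -86.5°).

PF = 0.06107 (leading, φ = -86.5°)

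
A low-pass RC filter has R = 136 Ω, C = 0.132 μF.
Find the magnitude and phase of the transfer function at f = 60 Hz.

Step 1 — Angular frequency: ω = 2π·60 = 377 rad/s.
Step 2 — Transfer function: H(jω) = 1/(1 + jωRC).
Step 3 — Denominator: 1 + jωRC = 1 + j·377·136·1.32e-07 = 1 + j0.006768.
Step 4 — H = 1 - j0.006767.
Step 5 — Magnitude: |H| = 1 (-0.0 dB); phase: φ = -0.4°.

|H| = 1 (-0.0 dB), φ = -0.4°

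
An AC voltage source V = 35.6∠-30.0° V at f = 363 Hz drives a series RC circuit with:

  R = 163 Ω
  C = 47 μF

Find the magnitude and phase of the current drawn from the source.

Step 1 — Angular frequency: ω = 2π·f = 2π·363 = 2281 rad/s.
Step 2 — Component impedances:
  R: Z = R = 163 Ω
  C: Z = 1/(jωC) = -j/(ω·C) = 0 - j9.329 Ω
Step 3 — Series combination: Z_total = R + C = 163 - j9.329 Ω = 163.3∠-3.3° Ω.
Step 4 — Source phasor: V = 35.6∠-30.0° V = 30.83 - j17.8 V.
Step 5 — Ohm's law: I = V / Z_total = (30.83 - j17.8) / (163 - j9.329) = 0.1948 - j0.09806 A.
Step 6 — Convert to polar: |I| = 0.218 A, ∠I = -26.7°.

I = 0.218∠-26.7° A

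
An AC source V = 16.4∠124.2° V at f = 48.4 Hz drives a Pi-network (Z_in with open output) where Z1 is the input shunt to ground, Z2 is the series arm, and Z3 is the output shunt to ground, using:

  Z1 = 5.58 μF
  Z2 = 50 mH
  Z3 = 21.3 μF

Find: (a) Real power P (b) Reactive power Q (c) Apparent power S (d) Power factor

Step 1 — Angular frequency: ω = 2π·f = 2π·48.4 = 304.1 rad/s.
Step 2 — Component impedances:
  Z1: Z = 1/(jωC) = -j/(ω·C) = 0 - j589.3 Ω
  Z2: Z = jωL = j·304.1·0.05 = 0 + j15.21 Ω
  Z3: Z = 1/(jωC) = -j/(ω·C) = 0 - j154.4 Ω
Step 3 — With open output, the series arm Z2 and the output shunt Z3 appear in series to ground: Z2 + Z3 = 0 - j139.2 Ω.
Step 4 — Parallel with input shunt Z1: Z_in = Z1 || (Z2 + Z3) = 0 - j112.6 Ω = 112.6∠-90.0° Ω.
Step 5 — Source phasor: V = 16.4∠124.2° V = -9.218 + j13.56 V.
Step 6 — Current: I = V / Z = -0.1205 - j0.08188 A = 0.1457∠-145.8° A.
Step 7 — Complex power: S = V·I* = 0 - j2.389 VA.
Step 8 — Real power: P = Re(S) = 0 W.
Step 9 — Reactive power: Q = Im(S) = -2.389 VAR.
Step 10 — Apparent power: |S| = 2.389 VA.
Step 11 — Power factor: PF = P/|S| = 0 (leading).

(a) P = 0 W  (b) Q = -2.389 VAR  (c) S = 2.389 VA  (d) PF = 0 (leading)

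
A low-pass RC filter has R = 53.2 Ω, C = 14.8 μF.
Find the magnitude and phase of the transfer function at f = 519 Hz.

Step 1 — Angular frequency: ω = 2π·519 = 3261 rad/s.
Step 2 — Transfer function: H(jω) = 1/(1 + jωRC).
Step 3 — Denominator: 1 + jωRC = 1 + j·3261·53.2·1.48e-05 = 1 + j2.568.
Step 4 — H = 0.1317 - j0.3382.
Step 5 — Magnitude: |H| = 0.3629 (-8.8 dB); phase: φ = -68.7°.

|H| = 0.3629 (-8.8 dB), φ = -68.7°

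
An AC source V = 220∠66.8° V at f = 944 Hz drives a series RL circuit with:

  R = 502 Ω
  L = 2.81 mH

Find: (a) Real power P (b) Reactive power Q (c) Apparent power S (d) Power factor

Step 1 — Angular frequency: ω = 2π·f = 2π·944 = 5931 rad/s.
Step 2 — Component impedances:
  R: Z = R = 502 Ω
  L: Z = jωL = j·5931·0.00281 = 0 + j16.67 Ω
Step 3 — Series combination: Z_total = R + L = 502 + j16.67 Ω = 502.3∠1.9° Ω.
Step 4 — Source phasor: V = 220∠66.8° V = 86.67 + j202.2 V.
Step 5 — Current: I = V / Z = 0.1858 + j0.3966 A = 0.438∠64.9° A.
Step 6 — Complex power: S = V·I* = 96.31 + j3.198 VA.
Step 7 — Real power: P = Re(S) = 96.31 W.
Step 8 — Reactive power: Q = Im(S) = 3.198 VAR.
Step 9 — Apparent power: |S| = 96.36 VA.
Step 10 — Power factor: PF = P/|S| = 0.9994 (lagging).

(a) P = 96.31 W  (b) Q = 3.198 VAR  (c) S = 96.36 VA  (d) PF = 0.9994 (lagging)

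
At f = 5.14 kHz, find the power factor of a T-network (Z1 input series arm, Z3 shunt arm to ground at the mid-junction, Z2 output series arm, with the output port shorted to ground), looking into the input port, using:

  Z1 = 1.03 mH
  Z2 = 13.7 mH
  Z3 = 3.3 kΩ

Step 1 — Angular frequency: ω = 2π·f = 2π·5140 = 3.23e+04 rad/s.
Step 2 — Component impedances:
  Z1: Z = jωL = j·3.23e+04·0.00103 = 0 + j33.26 Ω
  Z2: Z = jωL = j·3.23e+04·0.0137 = 0 + j442.4 Ω
  Z3: Z = R = 3300 Ω
Step 3 — With the output port shorted to ground, the output series arm Z2 runs from the junction to ground; the shunt arm Z3 also runs from the junction to ground. They appear in parallel: Z3 || Z2 = 58.27 + j434.6 Ω.
Step 4 — Series with input arm Z1: Z_in = Z1 + (Z3 || Z2) = 58.27 + j467.9 Ω = 471.5∠82.9° Ω.
Step 5 — Power factor: PF = cos(φ) = Re(Z)/|Z| = 58.27/471.5 = 0.1236.
Step 6 — Type: Im(Z) = 467.9 ⇒ lagging (phase φ = 82.9°).

PF = 0.1236 (lagging, φ = 82.9°)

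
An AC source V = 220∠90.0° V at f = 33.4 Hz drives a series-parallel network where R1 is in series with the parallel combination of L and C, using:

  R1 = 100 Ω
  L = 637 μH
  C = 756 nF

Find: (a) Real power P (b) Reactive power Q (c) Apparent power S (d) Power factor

Step 1 — Angular frequency: ω = 2π·f = 2π·33.4 = 209.9 rad/s.
Step 2 — Component impedances:
  R1: Z = R = 100 Ω
  L: Z = jωL = j·209.9·0.000637 = 0 + j0.1337 Ω
  C: Z = 1/(jωC) = -j/(ω·C) = 0 - j6303 Ω
Step 3 — Parallel branch: L || C = 1/(1/L + 1/C) = 0 + j0.1337 Ω.
Step 4 — Series with R1: Z_total = R1 + (L || C) = 100 + j0.1337 Ω = 100∠0.1° Ω.
Step 5 — Source phasor: V = 220∠90.0° V = 0 + j220 V.
Step 6 — Current: I = V / Z = 0.002941 + j2.2 A = 2.2∠89.9° A.
Step 7 — Complex power: S = V·I* = 484 + j0.647 VA.
Step 8 — Real power: P = Re(S) = 484 W.
Step 9 — Reactive power: Q = Im(S) = 0.647 VAR.
Step 10 — Apparent power: |S| = 484 VA.
Step 11 — Power factor: PF = P/|S| = 1 (lagging).

(a) P = 484 W  (b) Q = 0.647 VAR  (c) S = 484 VA  (d) PF = 1 (lagging)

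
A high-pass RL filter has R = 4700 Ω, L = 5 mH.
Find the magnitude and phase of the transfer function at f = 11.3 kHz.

Step 1 — Angular frequency: ω = 2π·1.13e+04 = 7.1e+04 rad/s.
Step 2 — Transfer function: H(jω) = jωL/(R + jωL).
Step 3 — Numerator jωL = j·355; denominator R + jωL = 4700 + j355.
Step 4 — H = 0.005673 + j0.0751.
Step 5 — Magnitude: |H| = 0.07532 (-22.5 dB); phase: φ = 85.7°.

|H| = 0.07532 (-22.5 dB), φ = 85.7°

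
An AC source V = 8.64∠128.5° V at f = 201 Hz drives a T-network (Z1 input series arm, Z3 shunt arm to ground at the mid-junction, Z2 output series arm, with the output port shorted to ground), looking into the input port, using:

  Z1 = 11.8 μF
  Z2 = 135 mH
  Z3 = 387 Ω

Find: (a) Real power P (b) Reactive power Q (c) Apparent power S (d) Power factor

Step 1 — Angular frequency: ω = 2π·f = 2π·201 = 1263 rad/s.
Step 2 — Component impedances:
  Z1: Z = 1/(jωC) = -j/(ω·C) = 0 - j67.1 Ω
  Z2: Z = jωL = j·1263·0.135 = 0 + j170.5 Ω
  Z3: Z = R = 387 Ω
Step 3 — With the output port shorted to ground, the output series arm Z2 runs from the junction to ground; the shunt arm Z3 also runs from the junction to ground. They appear in parallel: Z3 || Z2 = 62.9 + j142.8 Ω.
Step 4 — Series with input arm Z1: Z_in = Z1 + (Z3 || Z2) = 62.9 + j75.68 Ω = 98.41∠50.3° Ω.
Step 5 — Source phasor: V = 8.64∠128.5° V = -5.379 + j6.762 V.
Step 6 — Current: I = V / Z = 0.01791 + j0.08595 A = 0.0878∠78.2° A.
Step 7 — Complex power: S = V·I* = 0.4849 + j0.5834 VA.
Step 8 — Real power: P = Re(S) = 0.4849 W.
Step 9 — Reactive power: Q = Im(S) = 0.5834 VAR.
Step 10 — Apparent power: |S| = 0.7586 VA.
Step 11 — Power factor: PF = P/|S| = 0.6392 (lagging).

(a) P = 0.4849 W  (b) Q = 0.5834 VAR  (c) S = 0.7586 VA  (d) PF = 0.6392 (lagging)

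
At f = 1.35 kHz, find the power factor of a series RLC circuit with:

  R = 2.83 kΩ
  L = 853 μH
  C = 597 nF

Step 1 — Angular frequency: ω = 2π·f = 2π·1350 = 8482 rad/s.
Step 2 — Component impedances:
  R: Z = R = 2830 Ω
  L: Z = jωL = j·8482·0.000853 = 0 + j7.235 Ω
  C: Z = 1/(jωC) = -j/(ω·C) = 0 - j197.5 Ω
Step 3 — Series combination: Z_total = R + L + C = 2830 - j190.2 Ω = 2836∠-3.8° Ω.
Step 4 — Power factor: PF = cos(φ) = Re(Z)/|Z| = 2830/2836.4 = 0.9977.
Step 5 — Type: Im(Z) = -190.2 ⇒ leading (phase φ = -3.8°).

PF = 0.9977 (leading, φ = -3.8°)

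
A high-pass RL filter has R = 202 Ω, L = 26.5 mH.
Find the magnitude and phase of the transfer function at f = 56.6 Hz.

Step 1 — Angular frequency: ω = 2π·56.6 = 355.6 rad/s.
Step 2 — Transfer function: H(jω) = jωL/(R + jωL).
Step 3 — Numerator jωL = j·9.424; denominator R + jωL = 202 + j9.424.
Step 4 — H = 0.002172 + j0.04655.
Step 5 — Magnitude: |H| = 0.0466 (-26.6 dB); phase: φ = 87.3°.

|H| = 0.0466 (-26.6 dB), φ = 87.3°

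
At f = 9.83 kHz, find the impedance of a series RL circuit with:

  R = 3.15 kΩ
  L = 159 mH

Step 1 — Angular frequency: ω = 2π·f = 2π·9830 = 6.176e+04 rad/s.
Step 2 — Component impedances:
  R: Z = R = 3150 Ω
  L: Z = jωL = j·6.176e+04·0.159 = 0 + j9820 Ω
Step 3 — Series combination: Z_total = R + L = 3150 + j9820 Ω = 1.031e+04∠72.2° Ω.

Z = 3150 + j9820 Ω = 1.031e+04∠72.2° Ω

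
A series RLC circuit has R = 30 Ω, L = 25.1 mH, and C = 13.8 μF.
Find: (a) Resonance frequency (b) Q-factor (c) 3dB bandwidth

Step 1 — Resonance: ω₀ = 1/√(LC) = 1/√(0.0251·1.38e-05) = 1699 rad/s.
Step 2 — f₀ = ω₀/(2π) = 270.4 Hz.
Step 3 — Series Q: Q = ω₀L/R = 1699·0.0251/30 = 1.422.
Step 4 — Bandwidth: Δω = ω₀/Q = 1195 rad/s; BW = Δω/(2π) = 190.2 Hz.

(a) f₀ = 270.4 Hz  (b) Q = 1.422  (c) BW = 190.2 Hz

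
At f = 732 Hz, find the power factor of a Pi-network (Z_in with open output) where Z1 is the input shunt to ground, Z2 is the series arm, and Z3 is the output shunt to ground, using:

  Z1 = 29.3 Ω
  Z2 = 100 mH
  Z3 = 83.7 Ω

Step 1 — Angular frequency: ω = 2π·f = 2π·732 = 4599 rad/s.
Step 2 — Component impedances:
  Z1: Z = R = 29.3 Ω
  Z2: Z = jωL = j·4599·0.1 = 0 + j459.9 Ω
  Z3: Z = R = 83.7 Ω
Step 3 — With open output, the series arm Z2 and the output shunt Z3 appear in series to ground: Z2 + Z3 = 83.7 + j459.9 Ω.
Step 4 — Parallel with input shunt Z1: Z_in = Z1 || (Z2 + Z3) = 28.87 + j1.76 Ω = 28.92∠3.5° Ω.
Step 5 — Power factor: PF = cos(φ) = Re(Z)/|Z| = 28.8675/28.9211 = 0.9981.
Step 6 — Type: Im(Z) = 1.76 ⇒ lagging (phase φ = 3.5°).

PF = 0.9981 (lagging, φ = 3.5°)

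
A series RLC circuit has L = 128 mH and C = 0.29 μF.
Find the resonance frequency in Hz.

Step 1 — Resonance condition Im(Z)=0 gives ω₀ = 1/√(LC).
Step 2 — ω₀ = 1/√(0.128·2.9e-07) = 5190 rad/s.
Step 3 — f₀ = ω₀/(2π) = 826.1 Hz.

f₀ = 826.1 Hz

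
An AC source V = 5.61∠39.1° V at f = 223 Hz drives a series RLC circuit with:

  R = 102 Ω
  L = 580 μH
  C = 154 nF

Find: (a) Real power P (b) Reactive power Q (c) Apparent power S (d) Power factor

Step 1 — Angular frequency: ω = 2π·f = 2π·223 = 1401 rad/s.
Step 2 — Component impedances:
  R: Z = R = 102 Ω
  L: Z = jωL = j·1401·0.00058 = 0 + j0.8127 Ω
  C: Z = 1/(jωC) = -j/(ω·C) = 0 - j4634 Ω
Step 3 — Series combination: Z_total = R + L + C = 102 - j4634 Ω = 4635∠-88.7° Ω.
Step 4 — Source phasor: V = 5.61∠39.1° V = 4.354 + j3.538 V.
Step 5 — Current: I = V / Z = -0.0007425 + j0.0009559 A = 0.00121∠127.8° A.
Step 6 — Complex power: S = V·I* = 0.0001494 - j0.006789 VA.
Step 7 — Real power: P = Re(S) = 0.0001494 W.
Step 8 — Reactive power: Q = Im(S) = -0.006789 VAR.
Step 9 — Apparent power: |S| = 0.006791 VA.
Step 10 — Power factor: PF = P/|S| = 0.02201 (leading).

(a) P = 0.0001494 W  (b) Q = -0.006789 VAR  (c) S = 0.006791 VA  (d) PF = 0.02201 (leading)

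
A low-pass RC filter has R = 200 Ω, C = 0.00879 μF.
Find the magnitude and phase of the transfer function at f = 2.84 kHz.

Step 1 — Angular frequency: ω = 2π·2840 = 1.784e+04 rad/s.
Step 2 — Transfer function: H(jω) = 1/(1 + jωRC).
Step 3 — Denominator: 1 + jωRC = 1 + j·1.784e+04·200·8.79e-09 = 1 + j0.03137.
Step 4 — H = 0.999 - j0.03134.
Step 5 — Magnitude: |H| = 0.9995 (-0.0 dB); phase: φ = -1.8°.

|H| = 0.9995 (-0.0 dB), φ = -1.8°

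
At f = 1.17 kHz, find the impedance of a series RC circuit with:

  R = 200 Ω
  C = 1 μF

Step 1 — Angular frequency: ω = 2π·f = 2π·1170 = 7351 rad/s.
Step 2 — Component impedances:
  R: Z = R = 200 Ω
  C: Z = 1/(jωC) = -j/(ω·C) = 0 - j136 Ω
Step 3 — Series combination: Z_total = R + C = 200 - j136 Ω = 241.9∠-34.2° Ω.

Z = 200 - j136 Ω = 241.9∠-34.2° Ω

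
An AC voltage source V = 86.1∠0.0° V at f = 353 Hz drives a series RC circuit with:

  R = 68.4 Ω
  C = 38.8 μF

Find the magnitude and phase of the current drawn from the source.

Step 1 — Angular frequency: ω = 2π·f = 2π·353 = 2218 rad/s.
Step 2 — Component impedances:
  R: Z = R = 68.4 Ω
  C: Z = 1/(jωC) = -j/(ω·C) = 0 - j11.62 Ω
Step 3 — Series combination: Z_total = R + C = 68.4 - j11.62 Ω = 69.38∠-9.6° Ω.
Step 4 — Source phasor: V = 86.1∠0.0° V = 86.1 V.
Step 5 — Ohm's law: I = V / Z_total = (86.1) / (68.4 - j11.62) = 1.223 + j0.2078 A.
Step 6 — Convert to polar: |I| = 1.241 A, ∠I = 9.6°.

I = 1.241∠9.6° A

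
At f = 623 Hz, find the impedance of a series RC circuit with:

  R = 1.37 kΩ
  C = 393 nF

Step 1 — Angular frequency: ω = 2π·f = 2π·623 = 3914 rad/s.
Step 2 — Component impedances:
  R: Z = R = 1370 Ω
  C: Z = 1/(jωC) = -j/(ω·C) = 0 - j650 Ω
Step 3 — Series combination: Z_total = R + C = 1370 - j650 Ω = 1516∠-25.4° Ω.

Z = 1370 - j650 Ω = 1516∠-25.4° Ω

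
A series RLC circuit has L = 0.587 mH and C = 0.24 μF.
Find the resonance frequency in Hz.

Step 1 — Resonance condition Im(Z)=0 gives ω₀ = 1/√(LC).
Step 2 — ω₀ = 1/√(0.000587·2.4e-07) = 8.425e+04 rad/s.
Step 3 — f₀ = ω₀/(2π) = 1.341e+04 Hz.

f₀ = 1.341e+04 Hz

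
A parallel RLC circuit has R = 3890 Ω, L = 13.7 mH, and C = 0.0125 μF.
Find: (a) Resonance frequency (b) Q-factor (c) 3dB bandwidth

Step 1 — Resonance: ω₀ = 1/√(LC) = 1/√(0.0137·1.25e-08) = 7.642e+04 rad/s.
Step 2 — f₀ = ω₀/(2π) = 1.216e+04 Hz.
Step 3 — Parallel Q: Q = R/(ω₀L) = 3890/(7.642e+04·0.0137) = 3.716.
Step 4 — Bandwidth: Δω = ω₀/Q = 2.057e+04 rad/s; BW = Δω/(2π) = 3273 Hz.

(a) f₀ = 1.216e+04 Hz  (b) Q = 3.716  (c) BW = 3273 Hz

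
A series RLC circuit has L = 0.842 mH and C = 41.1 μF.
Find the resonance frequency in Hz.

Step 1 — Resonance condition Im(Z)=0 gives ω₀ = 1/√(LC).
Step 2 — ω₀ = 1/√(0.000842·4.11e-05) = 5376 rad/s.
Step 3 — f₀ = ω₀/(2π) = 855.5 Hz.

f₀ = 855.5 Hz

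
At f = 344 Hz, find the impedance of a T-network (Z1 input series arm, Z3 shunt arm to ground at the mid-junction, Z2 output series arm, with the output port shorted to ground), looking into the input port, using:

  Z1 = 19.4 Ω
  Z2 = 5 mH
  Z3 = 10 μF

Step 1 — Angular frequency: ω = 2π·f = 2π·344 = 2161 rad/s.
Step 2 — Component impedances:
  Z1: Z = R = 19.4 Ω
  Z2: Z = jωL = j·2161·0.005 = 0 + j10.81 Ω
  Z3: Z = 1/(jωC) = -j/(ω·C) = 0 - j46.27 Ω
Step 3 — With the output port shorted to ground, the output series arm Z2 runs from the junction to ground; the shunt arm Z3 also runs from the junction to ground. They appear in parallel: Z3 || Z2 = 0 + j14.1 Ω.
Step 4 — Series with input arm Z1: Z_in = Z1 + (Z3 || Z2) = 19.4 + j14.1 Ω = 23.98∠36.0° Ω.

Z = 19.4 + j14.1 Ω = 23.98∠36.0° Ω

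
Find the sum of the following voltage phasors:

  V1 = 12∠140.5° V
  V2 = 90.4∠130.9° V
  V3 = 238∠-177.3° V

Step 1 — Convert each phasor to rectangular form:
  V1 = 12·(cos(140.5°) + j·sin(140.5°)) = -9.259 + j7.633 V
  V2 = 90.4·(cos(130.9°) + j·sin(130.9°)) = -59.19 + j68.33 V
  V3 = 238·(cos(-177.3°) + j·sin(-177.3°)) = -237.7 - j11.21 V
Step 2 — Sum components: V_total = -306.2 + j64.75 V.
Step 3 — Convert to polar: |V_total| = 313 V, ∠V_total = 168.1°.

V_total = 313∠168.1° V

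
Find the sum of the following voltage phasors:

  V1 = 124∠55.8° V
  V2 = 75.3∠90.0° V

Step 1 — Convert each phasor to rectangular form:
  V1 = 124·(cos(55.8°) + j·sin(55.8°)) = 69.7 + j102.6 V
  V2 = 75.3·(cos(90.0°) + j·sin(90.0°)) = 0 + j75.3 V
Step 2 — Sum components: V_total = 69.7 + j177.9 V.
Step 3 — Convert to polar: |V_total| = 191 V, ∠V_total = 68.6°.

V_total = 191∠68.6° V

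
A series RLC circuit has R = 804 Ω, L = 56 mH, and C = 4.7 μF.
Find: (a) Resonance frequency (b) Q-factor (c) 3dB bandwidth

Step 1 — Resonance condition Im(Z)=0 gives ω₀ = 1/√(LC).
Step 2 — ω₀ = 1/√(0.056·4.7e-06) = 1949 rad/s.
Step 3 — f₀ = ω₀/(2π) = 310.2 Hz.
Step 4 — Series Q: Q = ω₀L/R = 1949·0.056/804 = 0.1358.
Step 5 — 3dB bandwidth: Δω = ω₀/Q = 1.436e+04 rad/s; BW = Δω/(2π) = 2285 Hz.

(a) f₀ = 310.2 Hz  (b) Q = 0.1358  (c) BW = 2285 Hz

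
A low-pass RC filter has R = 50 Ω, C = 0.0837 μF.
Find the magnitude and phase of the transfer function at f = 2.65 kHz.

Step 1 — Angular frequency: ω = 2π·2650 = 1.665e+04 rad/s.
Step 2 — Transfer function: H(jω) = 1/(1 + jωRC).
Step 3 — Denominator: 1 + jωRC = 1 + j·1.665e+04·50·8.37e-08 = 1 + j0.06968.
Step 4 — H = 0.9952 - j0.06935.
Step 5 — Magnitude: |H| = 0.9976 (-0.0 dB); phase: φ = -4.0°.

|H| = 0.9976 (-0.0 dB), φ = -4.0°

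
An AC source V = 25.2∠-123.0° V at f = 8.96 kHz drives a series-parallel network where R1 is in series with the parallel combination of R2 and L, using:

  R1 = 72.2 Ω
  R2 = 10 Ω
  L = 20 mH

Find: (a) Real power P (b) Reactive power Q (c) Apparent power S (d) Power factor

Step 1 — Angular frequency: ω = 2π·f = 2π·8960 = 5.63e+04 rad/s.
Step 2 — Component impedances:
  R1: Z = R = 72.2 Ω
  R2: Z = R = 10 Ω
  L: Z = jωL = j·5.63e+04·0.02 = 0 + j1126 Ω
Step 3 — Parallel branch: R2 || L = 1/(1/R2 + 1/L) = 9.999 + j0.08881 Ω.
Step 4 — Series with R1: Z_total = R1 + (R2 || L) = 82.2 + j0.08881 Ω = 82.2∠0.1° Ω.
Step 5 — Source phasor: V = 25.2∠-123.0° V = -13.72 - j21.13 V.
Step 6 — Current: I = V / Z = -0.1672 - j0.2569 A = 0.3066∠-123.1° A.
Step 7 — Complex power: S = V·I* = 7.726 + j0.008347 VA.
Step 8 — Real power: P = Re(S) = 7.726 W.
Step 9 — Reactive power: Q = Im(S) = 0.008347 VAR.
Step 10 — Apparent power: |S| = 7.726 VA.
Step 11 — Power factor: PF = P/|S| = 1 (lagging).

(a) P = 7.726 W  (b) Q = 0.008347 VAR  (c) S = 7.726 VA  (d) PF = 1 (lagging)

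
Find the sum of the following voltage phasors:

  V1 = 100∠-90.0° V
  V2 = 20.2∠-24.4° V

Step 1 — Convert each phasor to rectangular form:
  V1 = 100·(cos(-90.0°) + j·sin(-90.0°)) = 0 - j100 V
  V2 = 20.2·(cos(-24.4°) + j·sin(-24.4°)) = 18.4 - j8.345 V
Step 2 — Sum components: V_total = 18.4 - j108.3 V.
Step 3 — Convert to polar: |V_total| = 109.9 V, ∠V_total = -80.4°.

V_total = 109.9∠-80.4° V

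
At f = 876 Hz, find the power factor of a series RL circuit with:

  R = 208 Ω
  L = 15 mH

Step 1 — Angular frequency: ω = 2π·f = 2π·876 = 5504 rad/s.
Step 2 — Component impedances:
  R: Z = R = 208 Ω
  L: Z = jωL = j·5504·0.015 = 0 + j82.56 Ω
Step 3 — Series combination: Z_total = R + L = 208 + j82.56 Ω = 223.8∠21.6° Ω.
Step 4 — Power factor: PF = cos(φ) = Re(Z)/|Z| = 208/223.786 = 0.9295.
Step 5 — Type: Im(Z) = 82.56 ⇒ lagging (phase φ = 21.6°).

PF = 0.9295 (lagging, φ = 21.6°)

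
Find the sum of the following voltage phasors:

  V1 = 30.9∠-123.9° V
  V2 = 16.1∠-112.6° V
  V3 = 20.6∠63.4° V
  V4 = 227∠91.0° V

Step 1 — Convert each phasor to rectangular form:
  V1 = 30.9·(cos(-123.9°) + j·sin(-123.9°)) = -17.23 - j25.65 V
  V2 = 16.1·(cos(-112.6°) + j·sin(-112.6°)) = -6.187 - j14.86 V
  V3 = 20.6·(cos(63.4°) + j·sin(63.4°)) = 9.224 + j18.42 V
  V4 = 227·(cos(91.0°) + j·sin(91.0°)) = -3.962 + j227 V
Step 2 — Sum components: V_total = -18.16 + j204.9 V.
Step 3 — Convert to polar: |V_total| = 205.7 V, ∠V_total = 95.1°.

V_total = 205.7∠95.1° V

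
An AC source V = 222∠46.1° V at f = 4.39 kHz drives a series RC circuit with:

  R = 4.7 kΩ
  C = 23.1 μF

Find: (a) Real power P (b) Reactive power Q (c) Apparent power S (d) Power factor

Step 1 — Angular frequency: ω = 2π·f = 2π·4390 = 2.758e+04 rad/s.
Step 2 — Component impedances:
  R: Z = R = 4700 Ω
  C: Z = 1/(jωC) = -j/(ω·C) = 0 - j1.569 Ω
Step 3 — Series combination: Z_total = R + C = 4700 - j1.569 Ω = 4700∠-0.0° Ω.
Step 4 — Source phasor: V = 222∠46.1° V = 153.9 + j160 V.
Step 5 — Current: I = V / Z = 0.03274 + j0.03405 A = 0.04723∠46.1° A.
Step 6 — Complex power: S = V·I* = 10.49 - j0.003501 VA.
Step 7 — Real power: P = Re(S) = 10.49 W.
Step 8 — Reactive power: Q = Im(S) = -0.003501 VAR.
Step 9 — Apparent power: |S| = 10.49 VA.
Step 10 — Power factor: PF = P/|S| = 1 (leading).

(a) P = 10.49 W  (b) Q = -0.003501 VAR  (c) S = 10.49 VA  (d) PF = 1 (leading)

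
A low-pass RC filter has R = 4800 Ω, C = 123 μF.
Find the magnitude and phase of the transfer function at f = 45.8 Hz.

Step 1 — Angular frequency: ω = 2π·45.8 = 287.8 rad/s.
Step 2 — Transfer function: H(jω) = 1/(1 + jωRC).
Step 3 — Denominator: 1 + jωRC = 1 + j·287.8·4800·0.000123 = 1 + j169.9.
Step 4 — H = 3.464e-05 - j0.005886.
Step 5 — Magnitude: |H| = 0.005886 (-44.6 dB); phase: φ = -89.7°.

|H| = 0.005886 (-44.6 dB), φ = -89.7°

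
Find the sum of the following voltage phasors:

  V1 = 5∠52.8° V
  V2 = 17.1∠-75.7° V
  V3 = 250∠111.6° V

Step 1 — Convert each phasor to rectangular form:
  V1 = 5·(cos(52.8°) + j·sin(52.8°)) = 3.023 + j3.983 V
  V2 = 17.1·(cos(-75.7°) + j·sin(-75.7°)) = 4.224 - j16.57 V
  V3 = 250·(cos(111.6°) + j·sin(111.6°)) = -92.03 + j232.4 V
Step 2 — Sum components: V_total = -84.78 + j219.9 V.
Step 3 — Convert to polar: |V_total| = 235.6 V, ∠V_total = 111.1°.

V_total = 235.6∠111.1° V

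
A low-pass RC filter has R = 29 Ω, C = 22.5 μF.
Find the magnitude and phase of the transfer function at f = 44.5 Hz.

Step 1 — Angular frequency: ω = 2π·44.5 = 279.6 rad/s.
Step 2 — Transfer function: H(jω) = 1/(1 + jωRC).
Step 3 — Denominator: 1 + jωRC = 1 + j·279.6·29·2.25e-05 = 1 + j0.1824.
Step 4 — H = 0.9678 - j0.1766.
Step 5 — Magnitude: |H| = 0.9838 (-0.1 dB); phase: φ = -10.3°.

|H| = 0.9838 (-0.1 dB), φ = -10.3°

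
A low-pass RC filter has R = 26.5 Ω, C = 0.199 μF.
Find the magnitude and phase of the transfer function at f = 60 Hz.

Step 1 — Angular frequency: ω = 2π·60 = 377 rad/s.
Step 2 — Transfer function: H(jω) = 1/(1 + jωRC).
Step 3 — Denominator: 1 + jωRC = 1 + j·377·26.5·1.99e-07 = 1 + j0.001988.
Step 4 — H = 1 - j0.001988.
Step 5 — Magnitude: |H| = 1 (-0.0 dB); phase: φ = -0.1°.

|H| = 1 (-0.0 dB), φ = -0.1°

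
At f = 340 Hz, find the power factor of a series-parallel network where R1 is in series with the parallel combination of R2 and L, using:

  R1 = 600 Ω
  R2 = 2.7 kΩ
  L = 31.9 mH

Step 1 — Angular frequency: ω = 2π·f = 2π·340 = 2136 rad/s.
Step 2 — Component impedances:
  R1: Z = R = 600 Ω
  R2: Z = R = 2700 Ω
  L: Z = jωL = j·2136·0.0319 = 0 + j68.15 Ω
Step 3 — Parallel branch: R2 || L = 1/(1/R2 + 1/L) = 1.719 + j68.1 Ω.
Step 4 — Series with R1: Z_total = R1 + (R2 || L) = 601.7 + j68.1 Ω = 605.6∠6.5° Ω.
Step 5 — Power factor: PF = cos(φ) = Re(Z)/|Z| = 601.72/605.56 = 0.9937.
Step 6 — Type: Im(Z) = 68.1 ⇒ lagging (phase φ = 6.5°).

PF = 0.9937 (lagging, φ = 6.5°)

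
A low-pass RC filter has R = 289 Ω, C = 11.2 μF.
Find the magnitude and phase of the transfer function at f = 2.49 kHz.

Step 1 — Angular frequency: ω = 2π·2490 = 1.565e+04 rad/s.
Step 2 — Transfer function: H(jω) = 1/(1 + jωRC).
Step 3 — Denominator: 1 + jωRC = 1 + j·1.565e+04·289·1.12e-05 = 1 + j50.64.
Step 4 — H = 0.0003898 - j0.01974.
Step 5 — Magnitude: |H| = 0.01974 (-34.1 dB); phase: φ = -88.9°.

|H| = 0.01974 (-34.1 dB), φ = -88.9°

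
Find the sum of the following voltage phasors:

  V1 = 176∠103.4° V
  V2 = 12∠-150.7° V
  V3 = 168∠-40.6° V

Step 1 — Convert each phasor to rectangular form:
  V1 = 176·(cos(103.4°) + j·sin(103.4°)) = -40.79 + j171.2 V
  V2 = 12·(cos(-150.7°) + j·sin(-150.7°)) = -10.46 - j5.873 V
  V3 = 168·(cos(-40.6°) + j·sin(-40.6°)) = 127.6 - j109.3 V
Step 2 — Sum components: V_total = 76.31 + j56.01 V.
Step 3 — Convert to polar: |V_total| = 94.65 V, ∠V_total = 36.3°.

V_total = 94.65∠36.3° V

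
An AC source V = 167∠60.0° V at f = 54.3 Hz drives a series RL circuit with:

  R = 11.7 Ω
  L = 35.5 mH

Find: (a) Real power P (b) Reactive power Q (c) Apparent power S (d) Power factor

Step 1 — Angular frequency: ω = 2π·f = 2π·54.3 = 341.2 rad/s.
Step 2 — Component impedances:
  R: Z = R = 11.7 Ω
  L: Z = jωL = j·341.2·0.0355 = 0 + j12.11 Ω
Step 3 — Series combination: Z_total = R + L = 11.7 + j12.11 Ω = 16.84∠46.0° Ω.
Step 4 — Source phasor: V = 167∠60.0° V = 83.5 + j144.6 V.
Step 5 — Current: I = V / Z = 9.622 + j2.401 A = 9.917∠14.0° A.
Step 6 — Complex power: S = V·I* = 1151 + j1191 VA.
Step 7 — Real power: P = Re(S) = 1151 W.
Step 8 — Reactive power: Q = Im(S) = 1191 VAR.
Step 9 — Apparent power: |S| = 1656 VA.
Step 10 — Power factor: PF = P/|S| = 0.6948 (lagging).

(a) P = 1151 W  (b) Q = 1191 VAR  (c) S = 1656 VA  (d) PF = 0.6948 (lagging)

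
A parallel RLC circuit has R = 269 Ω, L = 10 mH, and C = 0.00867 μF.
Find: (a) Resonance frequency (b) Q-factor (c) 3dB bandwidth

Step 1 — Resonance: ω₀ = 1/√(LC) = 1/√(0.01·8.67e-09) = 1.074e+05 rad/s.
Step 2 — f₀ = ω₀/(2π) = 1.709e+04 Hz.
Step 3 — Parallel Q: Q = R/(ω₀L) = 269/(1.074e+05·0.01) = 0.2505.
Step 4 — Bandwidth: Δω = ω₀/Q = 4.288e+05 rad/s; BW = Δω/(2π) = 6.824e+04 Hz.

(a) f₀ = 1.709e+04 Hz  (b) Q = 0.2505  (c) BW = 6.824e+04 Hz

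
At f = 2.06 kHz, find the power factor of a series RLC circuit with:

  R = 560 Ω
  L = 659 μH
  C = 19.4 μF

Step 1 — Angular frequency: ω = 2π·f = 2π·2060 = 1.294e+04 rad/s.
Step 2 — Component impedances:
  R: Z = R = 560 Ω
  L: Z = jωL = j·1.294e+04·0.000659 = 0 + j8.53 Ω
  C: Z = 1/(jωC) = -j/(ω·C) = 0 - j3.982 Ω
Step 3 — Series combination: Z_total = R + L + C = 560 + j4.547 Ω = 560∠0.5° Ω.
Step 4 — Power factor: PF = cos(φ) = Re(Z)/|Z| = 560/560 = 1.
Step 5 — Type: Im(Z) = 4.547 ⇒ lagging (phase φ = 0.5°).

PF = 1 (lagging, φ = 0.5°)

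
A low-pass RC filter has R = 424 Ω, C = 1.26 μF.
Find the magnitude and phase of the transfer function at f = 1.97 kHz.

Step 1 — Angular frequency: ω = 2π·1970 = 1.238e+04 rad/s.
Step 2 — Transfer function: H(jω) = 1/(1 + jωRC).
Step 3 — Denominator: 1 + jωRC = 1 + j·1.238e+04·424·1.26e-06 = 1 + j6.613.
Step 4 — H = 0.02236 - j0.1478.
Step 5 — Magnitude: |H| = 0.1495 (-16.5 dB); phase: φ = -81.4°.

|H| = 0.1495 (-16.5 dB), φ = -81.4°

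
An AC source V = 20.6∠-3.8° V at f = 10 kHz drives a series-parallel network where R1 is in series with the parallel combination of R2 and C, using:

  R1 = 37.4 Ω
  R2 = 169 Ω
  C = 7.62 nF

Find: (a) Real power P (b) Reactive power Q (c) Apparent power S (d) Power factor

Step 1 — Angular frequency: ω = 2π·f = 2π·1e+04 = 6.283e+04 rad/s.
Step 2 — Component impedances:
  R1: Z = R = 37.4 Ω
  R2: Z = R = 169 Ω
  C: Z = 1/(jωC) = -j/(ω·C) = 0 - j2089 Ω
Step 3 — Parallel branch: R2 || C = 1/(1/R2 + 1/C) = 167.9 - j13.59 Ω.
Step 4 — Series with R1: Z_total = R1 + (R2 || C) = 205.3 - j13.59 Ω = 205.7∠-3.8° Ω.
Step 5 — Source phasor: V = 20.6∠-3.8° V = 20.55 - j1.365 V.
Step 6 — Current: I = V / Z = 0.1001 - j2.457e-05 A = 0.1001∠-0.0° A.
Step 7 — Complex power: S = V·I* = 2.058 - j0.1362 VA.
Step 8 — Real power: P = Re(S) = 2.058 W.
Step 9 — Reactive power: Q = Im(S) = -0.1362 VAR.
Step 10 — Apparent power: |S| = 2.063 VA.
Step 11 — Power factor: PF = P/|S| = 0.9978 (leading).

(a) P = 2.058 W  (b) Q = -0.1362 VAR  (c) S = 2.063 VA  (d) PF = 0.9978 (leading)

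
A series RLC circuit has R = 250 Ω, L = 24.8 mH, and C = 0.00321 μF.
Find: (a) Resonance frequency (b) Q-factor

Step 1 — Resonance condition Im(Z)=0 gives ω₀ = 1/√(LC).
Step 2 — ω₀ = 1/√(0.0248·3.21e-09) = 1.121e+05 rad/s.
Step 3 — f₀ = ω₀/(2π) = 1.784e+04 Hz.
Step 4 — Series Q: Q = ω₀L/R = 1.121e+05·0.0248/250 = 11.12.

(a) f₀ = 1.784e+04 Hz  (b) Q = 11.12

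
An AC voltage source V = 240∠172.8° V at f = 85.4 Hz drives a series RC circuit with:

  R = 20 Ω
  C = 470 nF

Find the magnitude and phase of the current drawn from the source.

Step 1 — Angular frequency: ω = 2π·f = 2π·85.4 = 536.6 rad/s.
Step 2 — Component impedances:
  R: Z = R = 20 Ω
  C: Z = 1/(jωC) = -j/(ω·C) = 0 - j3965 Ω
Step 3 — Series combination: Z_total = R + C = 20 - j3965 Ω = 3965∠-89.7° Ω.
Step 4 — Source phasor: V = 240∠172.8° V = -238.1 + j30.08 V.
Step 5 — Ohm's law: I = V / Z_total = (-238.1 + j30.08) / (20 - j3965) = -0.007889 - j0.06001 A.
Step 6 — Convert to polar: |I| = 0.06053 A, ∠I = -97.5°.

I = 0.06053∠-97.5° A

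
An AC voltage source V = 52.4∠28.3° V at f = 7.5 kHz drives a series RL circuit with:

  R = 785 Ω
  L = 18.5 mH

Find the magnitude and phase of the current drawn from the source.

Step 1 — Angular frequency: ω = 2π·f = 2π·7500 = 4.712e+04 rad/s.
Step 2 — Component impedances:
  R: Z = R = 785 Ω
  L: Z = jωL = j·4.712e+04·0.0185 = 0 + j871.8 Ω
Step 3 — Series combination: Z_total = R + L = 785 + j871.8 Ω = 1173∠48.0° Ω.
Step 4 — Source phasor: V = 52.4∠28.3° V = 46.14 + j24.84 V.
Step 5 — Ohm's law: I = V / Z_total = (46.14 + j24.84) / (785 + j871.8) = 0.04205 - j0.01506 A.
Step 6 — Convert to polar: |I| = 0.04467 A, ∠I = -19.7°.

I = 0.04467∠-19.7° A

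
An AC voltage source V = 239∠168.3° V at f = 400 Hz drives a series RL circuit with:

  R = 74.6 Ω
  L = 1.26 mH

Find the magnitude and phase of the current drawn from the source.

Step 1 — Angular frequency: ω = 2π·f = 2π·400 = 2513 rad/s.
Step 2 — Component impedances:
  R: Z = R = 74.6 Ω
  L: Z = jωL = j·2513·0.00126 = 0 + j3.167 Ω
Step 3 — Series combination: Z_total = R + L = 74.6 + j3.167 Ω = 74.67∠2.4° Ω.
Step 4 — Source phasor: V = 239∠168.3° V = -234 + j48.47 V.
Step 5 — Ohm's law: I = V / Z_total = (-234 + j48.47) / (74.6 + j3.167) = -3.104 + j0.7814 A.
Step 6 — Convert to polar: |I| = 3.201 A, ∠I = 165.9°.

I = 3.201∠165.9° A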